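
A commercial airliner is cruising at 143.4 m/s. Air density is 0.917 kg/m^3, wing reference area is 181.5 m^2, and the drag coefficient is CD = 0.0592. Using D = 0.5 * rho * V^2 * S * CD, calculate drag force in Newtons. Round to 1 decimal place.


Step 1: Dynamic pressure q = 0.5 * 0.917 * 143.4^2 = 9428.3923 Pa
Step 2: Drag D = q * S * CD = 9428.3923 * 181.5 * 0.0592
Step 3: D = 101306.2 N

101306.2


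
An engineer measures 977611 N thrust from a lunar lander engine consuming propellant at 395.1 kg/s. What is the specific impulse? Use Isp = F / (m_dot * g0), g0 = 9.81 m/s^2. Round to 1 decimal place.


Step 1: m_dot * g0 = 395.1 * 9.81 = 3875.93
Step 2: Isp = 977611 / 3875.93 = 252.2 s

252.2


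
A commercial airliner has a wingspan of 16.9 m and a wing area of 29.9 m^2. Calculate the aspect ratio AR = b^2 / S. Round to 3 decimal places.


Step 1: b^2 = 16.9^2 = 285.61
Step 2: AR = 285.61 / 29.9 = 9.552

9.552


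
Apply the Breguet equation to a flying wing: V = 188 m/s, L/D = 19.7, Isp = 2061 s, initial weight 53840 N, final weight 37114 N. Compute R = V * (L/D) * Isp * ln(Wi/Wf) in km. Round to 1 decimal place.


Step 1: Coefficient = V * (L/D) * Isp = 188 * 19.7 * 2061 = 7633119.6 m
Step 2: Wi/Wf = 53840 / 37114 = 1.450666
Step 3: ln(1.450666) = 0.372022
Step 4: R = 7633119.6 * 0.372022 = 2839691.7 m = 2839.7 km

2839.7


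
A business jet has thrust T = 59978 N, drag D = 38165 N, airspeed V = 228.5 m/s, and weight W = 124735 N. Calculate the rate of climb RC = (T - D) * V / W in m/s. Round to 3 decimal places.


Step 1: Excess thrust = T - D = 59978 - 38165 = 21813 N
Step 2: Excess power = 21813 * 228.5 = 4984270.5 W
Step 3: RC = 4984270.5 / 124735 = 39.959 m/s

39.959


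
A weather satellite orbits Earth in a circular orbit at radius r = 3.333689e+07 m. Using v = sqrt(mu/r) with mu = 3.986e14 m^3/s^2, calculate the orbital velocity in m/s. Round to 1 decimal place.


Step 1: mu / r = 3.986e14 / 3.333689e+07 = 11956724.2175
Step 2: v = sqrt(11956724.2175) = 3457.8 m/s

3457.8


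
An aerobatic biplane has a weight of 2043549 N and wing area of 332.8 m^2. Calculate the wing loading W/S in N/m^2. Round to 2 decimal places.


Step 1: Wing loading = W / S = 2043549 / 332.8
Step 2: Wing loading = 6140.47 N/m^2

6140.47


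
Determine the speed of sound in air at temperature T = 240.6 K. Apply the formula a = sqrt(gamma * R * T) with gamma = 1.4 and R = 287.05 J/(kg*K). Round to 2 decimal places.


Step 1: gamma * R * T = 1.4 * 287.05 * 240.6 = 96689.922
Step 2: a = sqrt(96689.922) = 310.95 m/s

310.95


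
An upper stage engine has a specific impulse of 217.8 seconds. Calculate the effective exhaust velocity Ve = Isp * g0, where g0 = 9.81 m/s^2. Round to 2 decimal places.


Step 1: Ve = Isp * g0 = 217.8 * 9.81
Step 2: Ve = 2136.62 m/s

2136.62


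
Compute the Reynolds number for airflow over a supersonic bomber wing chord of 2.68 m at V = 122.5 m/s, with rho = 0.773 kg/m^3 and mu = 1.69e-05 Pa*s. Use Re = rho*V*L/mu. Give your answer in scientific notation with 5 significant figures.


Step 1: Numerator = rho * V * L = 0.773 * 122.5 * 2.68 = 253.7759
Step 2: Re = 253.7759 / 1.69e-05
Step 3: Re = 1.5016e+07

1.5016e+07


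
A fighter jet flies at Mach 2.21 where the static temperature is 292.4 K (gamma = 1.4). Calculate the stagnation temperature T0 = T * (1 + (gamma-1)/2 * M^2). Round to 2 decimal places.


Step 1: (gamma-1)/2 = 0.2
Step 2: M^2 = 4.8841
Step 3: 1 + 0.2 * 4.8841 = 1.97682
Step 4: T0 = 292.4 * 1.97682 = 578.02 K

578.02


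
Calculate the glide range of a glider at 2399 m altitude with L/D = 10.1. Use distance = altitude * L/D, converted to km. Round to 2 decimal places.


Step 1: Glide distance = altitude * L/D = 2399 * 10.1 = 24229.9 m
Step 2: Convert to km: 24229.9 / 1000 = 24.23 km

24.23


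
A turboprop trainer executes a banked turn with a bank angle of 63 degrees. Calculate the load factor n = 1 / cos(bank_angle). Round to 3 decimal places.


Step 1: Convert 63 degrees to radians = 1.099557
Step 2: cos(63 deg) = 0.45399
Step 3: n = 1 / 0.45399 = 2.203

2.203


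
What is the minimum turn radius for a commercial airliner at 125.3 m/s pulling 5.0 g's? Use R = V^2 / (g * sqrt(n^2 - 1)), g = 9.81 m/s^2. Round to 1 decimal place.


Step 1: V^2 = 125.3^2 = 15700.09
Step 2: n^2 - 1 = 5.0^2 - 1 = 24.0
Step 3: sqrt(24.0) = 4.898979
Step 4: R = 15700.09 / (9.81 * 4.898979) = 326.7 m

326.7


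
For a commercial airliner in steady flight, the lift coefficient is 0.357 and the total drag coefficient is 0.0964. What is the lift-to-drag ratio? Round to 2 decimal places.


Step 1: L/D = CL / CD = 0.357 / 0.0964
Step 2: L/D = 3.70

3.70


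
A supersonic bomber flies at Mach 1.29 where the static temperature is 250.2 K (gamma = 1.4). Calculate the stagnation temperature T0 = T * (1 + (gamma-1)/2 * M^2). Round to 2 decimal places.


Step 1: (gamma-1)/2 = 0.2
Step 2: M^2 = 1.6641
Step 3: 1 + 0.2 * 1.6641 = 1.33282
Step 4: T0 = 250.2 * 1.33282 = 333.47 K

333.47


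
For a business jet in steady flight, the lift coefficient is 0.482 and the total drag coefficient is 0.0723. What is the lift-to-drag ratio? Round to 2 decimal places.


Step 1: L/D = CL / CD = 0.482 / 0.0723
Step 2: L/D = 6.67

6.67


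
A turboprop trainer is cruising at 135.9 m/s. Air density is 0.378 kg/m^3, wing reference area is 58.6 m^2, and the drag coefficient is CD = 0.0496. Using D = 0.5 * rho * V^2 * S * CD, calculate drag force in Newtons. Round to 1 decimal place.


Step 1: Dynamic pressure q = 0.5 * 0.378 * 135.9^2 = 3490.6051 Pa
Step 2: Drag D = q * S * CD = 3490.6051 * 58.6 * 0.0496
Step 3: D = 10145.7 N

10145.7


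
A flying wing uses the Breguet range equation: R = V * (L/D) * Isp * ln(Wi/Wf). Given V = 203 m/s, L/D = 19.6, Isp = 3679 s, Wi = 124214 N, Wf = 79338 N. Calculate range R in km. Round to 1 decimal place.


Step 1: Coefficient = V * (L/D) * Isp = 203 * 19.6 * 3679 = 14638005.2 m
Step 2: Wi/Wf = 124214 / 79338 = 1.565631
Step 3: ln(1.565631) = 0.448289
Step 4: R = 14638005.2 * 0.448289 = 6562052.0 m = 6562.1 km

6562.1


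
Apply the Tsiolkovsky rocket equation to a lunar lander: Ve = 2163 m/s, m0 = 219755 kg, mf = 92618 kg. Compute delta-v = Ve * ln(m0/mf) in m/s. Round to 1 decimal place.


Step 1: Mass ratio m0/mf = 219755 / 92618 = 2.372703
Step 2: ln(2.372703) = 0.86403
Step 3: delta-v = 2163 * 0.86403 = 1868.9 m/s

1868.9


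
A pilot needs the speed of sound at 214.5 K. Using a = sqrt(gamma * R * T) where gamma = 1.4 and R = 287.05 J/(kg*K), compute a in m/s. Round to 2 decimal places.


Step 1: gamma * R * T = 1.4 * 287.05 * 214.5 = 86201.115
Step 2: a = sqrt(86201.115) = 293.60 m/s

293.60


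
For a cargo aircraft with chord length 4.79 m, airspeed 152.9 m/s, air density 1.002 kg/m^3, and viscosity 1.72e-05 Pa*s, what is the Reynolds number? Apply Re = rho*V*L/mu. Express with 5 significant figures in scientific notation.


Step 1: Numerator = rho * V * L = 1.002 * 152.9 * 4.79 = 733.855782
Step 2: Re = 733.855782 / 1.72e-05
Step 3: Re = 4.2666e+07

4.2666e+07


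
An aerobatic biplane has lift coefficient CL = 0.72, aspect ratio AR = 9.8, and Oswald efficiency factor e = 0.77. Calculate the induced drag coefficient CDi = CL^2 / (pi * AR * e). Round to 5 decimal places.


Step 1: CL^2 = 0.72^2 = 0.5184
Step 2: pi * AR * e = 3.14159 * 9.8 * 0.77 = 23.706458
Step 3: CDi = 0.5184 / 23.706458 = 0.02187

0.02187


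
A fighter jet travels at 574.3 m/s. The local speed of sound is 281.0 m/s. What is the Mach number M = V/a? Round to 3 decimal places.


Step 1: M = V / a = 574.3 / 281.0
Step 2: M = 2.044

2.044


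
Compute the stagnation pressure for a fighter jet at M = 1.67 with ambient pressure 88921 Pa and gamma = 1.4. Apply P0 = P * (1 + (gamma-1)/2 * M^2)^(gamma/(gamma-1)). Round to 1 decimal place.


Step 1: (gamma-1)/2 * M^2 = 0.2 * 2.7889 = 0.55778
Step 2: 1 + 0.55778 = 1.55778
Step 3: Exponent gamma/(gamma-1) = 3.5
Step 4: P0 = 88921 * 1.55778^3.5 = 419542.3 Pa

419542.3


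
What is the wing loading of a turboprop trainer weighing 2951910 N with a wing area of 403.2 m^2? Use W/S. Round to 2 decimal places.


Step 1: Wing loading = W / S = 2951910 / 403.2
Step 2: Wing loading = 7321.21 N/m^2

7321.21


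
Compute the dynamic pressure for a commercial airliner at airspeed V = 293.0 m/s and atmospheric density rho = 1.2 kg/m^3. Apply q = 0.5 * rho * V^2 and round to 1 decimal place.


Step 1: V^2 = 293.0^2 = 85849.0
Step 2: q = 0.5 * 1.2 * 85849.0
Step 3: q = 51509.4 Pa

51509.4


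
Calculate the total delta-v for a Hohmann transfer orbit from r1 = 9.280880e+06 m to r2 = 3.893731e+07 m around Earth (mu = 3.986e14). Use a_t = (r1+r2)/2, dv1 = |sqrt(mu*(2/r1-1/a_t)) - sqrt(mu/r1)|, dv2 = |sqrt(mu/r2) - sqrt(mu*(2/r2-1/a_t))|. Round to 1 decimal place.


Step 1: Transfer semi-major axis a_t = (9.280880e+06 + 3.893731e+07) / 2 = 2.410910e+07 m
Step 2: v1 (circular at r1) = sqrt(mu/r1) = 6553.51 m/s
Step 3: v_t1 = sqrt(mu*(2/r1 - 1/a_t)) = 8328.5 m/s
Step 4: dv1 = |8328.5 - 6553.51| = 1774.98 m/s
Step 5: v2 (circular at r2) = 3199.53 m/s, v_t2 = 1985.13 m/s
Step 6: dv2 = |3199.53 - 1985.13| = 1214.39 m/s
Step 7: Total delta-v = 1774.98 + 1214.39 = 2989.4 m/s

2989.4


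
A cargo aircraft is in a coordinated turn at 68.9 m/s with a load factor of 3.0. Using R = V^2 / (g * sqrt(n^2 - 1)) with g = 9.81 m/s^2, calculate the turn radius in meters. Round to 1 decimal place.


Step 1: V^2 = 68.9^2 = 4747.21
Step 2: n^2 - 1 = 3.0^2 - 1 = 8.0
Step 3: sqrt(8.0) = 2.828427
Step 4: R = 4747.21 / (9.81 * 2.828427) = 171.1 m

171.1


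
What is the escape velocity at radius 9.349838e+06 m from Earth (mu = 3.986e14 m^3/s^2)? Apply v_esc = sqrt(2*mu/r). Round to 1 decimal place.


Step 1: 2*mu/r = 2 * 3.986e14 / 9.349838e+06 = 85263509.3785
Step 2: v_esc = sqrt(85263509.3785) = 9233.8 m/s

9233.8


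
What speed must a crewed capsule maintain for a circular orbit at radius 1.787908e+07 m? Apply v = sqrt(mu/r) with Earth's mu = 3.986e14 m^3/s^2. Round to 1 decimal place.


Step 1: mu / r = 3.986e14 / 1.787908e+07 = 22294212.0064
Step 2: v = sqrt(22294212.0064) = 4721.7 m/s

4721.7


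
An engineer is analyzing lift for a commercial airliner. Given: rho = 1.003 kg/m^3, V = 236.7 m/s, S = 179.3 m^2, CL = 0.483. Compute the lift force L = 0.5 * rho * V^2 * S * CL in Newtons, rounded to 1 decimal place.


Step 1: Calculate dynamic pressure q = 0.5 * 1.003 * 236.7^2 = 0.5 * 1.003 * 56026.89 = 28097.4853 Pa
Step 2: Multiply by wing area and lift coefficient: L = 28097.4853 * 179.3 * 0.483
Step 3: L = 5037879.1206 * 0.483 = 2433295.6 N

2433295.6


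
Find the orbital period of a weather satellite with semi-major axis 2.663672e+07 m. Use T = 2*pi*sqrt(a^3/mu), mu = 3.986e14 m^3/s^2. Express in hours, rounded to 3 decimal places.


Step 1: a^3 / mu = 1.889915e+22 / 3.986e14 = 4.741382e+07
Step 2: sqrt(4.741382e+07) = 6885.7693 s
Step 3: T = 2*pi * 6885.7693 = 43264.56 s
Step 4: T in hours = 43264.56 / 3600 = 12.018 hours

12.018


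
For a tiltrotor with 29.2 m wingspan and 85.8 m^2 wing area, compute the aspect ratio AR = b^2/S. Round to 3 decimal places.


Step 1: b^2 = 29.2^2 = 852.64
Step 2: AR = 852.64 / 85.8 = 9.938

9.938


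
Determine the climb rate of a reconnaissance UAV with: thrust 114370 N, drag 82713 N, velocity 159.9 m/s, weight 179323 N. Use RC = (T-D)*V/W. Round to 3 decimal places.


Step 1: Excess thrust = T - D = 114370 - 82713 = 31657 N
Step 2: Excess power = 31657 * 159.9 = 5061954.3 W
Step 3: RC = 5061954.3 / 179323 = 28.228 m/s

28.228


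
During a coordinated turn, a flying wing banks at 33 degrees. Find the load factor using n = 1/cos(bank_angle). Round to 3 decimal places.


Step 1: Convert 33 degrees to radians = 0.575959
Step 2: cos(33 deg) = 0.838671
Step 3: n = 1 / 0.838671 = 1.192

1.192


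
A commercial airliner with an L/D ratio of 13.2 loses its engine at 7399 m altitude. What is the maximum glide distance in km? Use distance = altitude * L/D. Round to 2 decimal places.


Step 1: Glide distance = altitude * L/D = 7399 * 13.2 = 97666.8 m
Step 2: Convert to km: 97666.8 / 1000 = 97.67 km

97.67


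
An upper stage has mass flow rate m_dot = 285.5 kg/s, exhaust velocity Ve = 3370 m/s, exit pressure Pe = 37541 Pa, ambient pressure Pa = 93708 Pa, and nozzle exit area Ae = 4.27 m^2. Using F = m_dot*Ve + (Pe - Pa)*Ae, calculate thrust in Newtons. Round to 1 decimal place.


Step 1: Momentum thrust = m_dot * Ve = 285.5 * 3370 = 962135.0 N
Step 2: Pressure thrust = (Pe - Pa) * Ae = (37541 - 93708) * 4.27 = -239833.09 N
Step 3: Total thrust F = 962135.0 + -239833.09 = 722301.9 N

722301.9


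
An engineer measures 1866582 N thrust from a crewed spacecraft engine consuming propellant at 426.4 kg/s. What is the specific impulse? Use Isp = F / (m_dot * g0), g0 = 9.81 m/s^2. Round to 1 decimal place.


Step 1: m_dot * g0 = 426.4 * 9.81 = 4182.98
Step 2: Isp = 1866582 / 4182.98 = 446.2 s

446.2


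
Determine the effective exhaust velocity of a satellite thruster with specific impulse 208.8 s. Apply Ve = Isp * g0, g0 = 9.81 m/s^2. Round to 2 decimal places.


Step 1: Ve = Isp * g0 = 208.8 * 9.81
Step 2: Ve = 2048.33 m/s

2048.33


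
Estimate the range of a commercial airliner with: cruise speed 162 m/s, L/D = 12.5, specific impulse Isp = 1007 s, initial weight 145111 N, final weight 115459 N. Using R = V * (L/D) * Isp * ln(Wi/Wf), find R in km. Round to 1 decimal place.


Step 1: Coefficient = V * (L/D) * Isp = 162 * 12.5 * 1007 = 2039175.0 m
Step 2: Wi/Wf = 145111 / 115459 = 1.256818
Step 3: ln(1.256818) = 0.228583
Step 4: R = 2039175.0 * 0.228583 = 466121.7 m = 466.1 km

466.1


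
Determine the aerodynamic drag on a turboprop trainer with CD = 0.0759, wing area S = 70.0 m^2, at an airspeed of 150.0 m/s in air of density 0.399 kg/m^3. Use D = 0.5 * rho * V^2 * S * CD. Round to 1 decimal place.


Step 1: Dynamic pressure q = 0.5 * 0.399 * 150.0^2 = 4488.75 Pa
Step 2: Drag D = q * S * CD = 4488.75 * 70.0 * 0.0759
Step 3: D = 23848.7 N

23848.7


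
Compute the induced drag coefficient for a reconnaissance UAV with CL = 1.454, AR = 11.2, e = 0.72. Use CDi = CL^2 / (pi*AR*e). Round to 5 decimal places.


Step 1: CL^2 = 1.454^2 = 2.114116
Step 2: pi * AR * e = 3.14159 * 11.2 * 0.72 = 25.333803
Step 3: CDi = 2.114116 / 25.333803 = 0.08345

0.08345


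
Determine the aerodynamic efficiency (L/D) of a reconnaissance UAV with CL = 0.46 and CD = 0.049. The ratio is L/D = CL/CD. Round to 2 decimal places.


Step 1: L/D = CL / CD = 0.46 / 0.049
Step 2: L/D = 9.39

9.39


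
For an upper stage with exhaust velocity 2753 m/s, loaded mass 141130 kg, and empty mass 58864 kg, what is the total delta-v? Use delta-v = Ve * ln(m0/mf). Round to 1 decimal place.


Step 1: Mass ratio m0/mf = 141130 / 58864 = 2.39756
Step 2: ln(2.39756) = 0.874452
Step 3: delta-v = 2753 * 0.874452 = 2407.4 m/s

2407.4


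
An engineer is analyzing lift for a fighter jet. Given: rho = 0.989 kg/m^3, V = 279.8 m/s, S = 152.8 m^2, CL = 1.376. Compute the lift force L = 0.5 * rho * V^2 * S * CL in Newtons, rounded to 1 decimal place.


Step 1: Calculate dynamic pressure q = 0.5 * 0.989 * 279.8^2 = 0.5 * 0.989 * 78288.04 = 38713.4358 Pa
Step 2: Multiply by wing area and lift coefficient: L = 38713.4358 * 152.8 * 1.376
Step 3: L = 5915412.9872 * 1.376 = 8139608.3 N

8139608.3


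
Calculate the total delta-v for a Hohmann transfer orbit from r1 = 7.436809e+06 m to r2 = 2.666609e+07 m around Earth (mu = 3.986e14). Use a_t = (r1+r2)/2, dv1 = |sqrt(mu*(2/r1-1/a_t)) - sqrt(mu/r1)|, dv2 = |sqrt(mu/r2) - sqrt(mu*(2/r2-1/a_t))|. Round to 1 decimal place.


Step 1: Transfer semi-major axis a_t = (7.436809e+06 + 2.666609e+07) / 2 = 1.705145e+07 m
Step 2: v1 (circular at r1) = sqrt(mu/r1) = 7321.08 m/s
Step 3: v_t1 = sqrt(mu*(2/r1 - 1/a_t)) = 9155.34 m/s
Step 4: dv1 = |9155.34 - 7321.08| = 1834.25 m/s
Step 5: v2 (circular at r2) = 3866.24 m/s, v_t2 = 2553.3 m/s
Step 6: dv2 = |3866.24 - 2553.3| = 1312.94 m/s
Step 7: Total delta-v = 1834.25 + 1312.94 = 3147.2 m/s

3147.2


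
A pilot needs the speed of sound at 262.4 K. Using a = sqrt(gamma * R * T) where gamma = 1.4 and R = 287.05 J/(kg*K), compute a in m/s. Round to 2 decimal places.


Step 1: gamma * R * T = 1.4 * 287.05 * 262.4 = 105450.688
Step 2: a = sqrt(105450.688) = 324.73 m/s

324.73


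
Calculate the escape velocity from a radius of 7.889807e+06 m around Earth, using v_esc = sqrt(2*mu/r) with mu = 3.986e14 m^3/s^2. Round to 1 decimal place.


Step 1: 2*mu/r = 2 * 3.986e14 / 7.889807e+06 = 101041761.8581
Step 2: v_esc = sqrt(101041761.8581) = 10052.0 m/s

10052.0


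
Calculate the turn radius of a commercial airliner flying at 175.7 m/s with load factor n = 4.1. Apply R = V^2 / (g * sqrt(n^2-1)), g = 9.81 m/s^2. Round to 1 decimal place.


Step 1: V^2 = 175.7^2 = 30870.49
Step 2: n^2 - 1 = 4.1^2 - 1 = 15.81
Step 3: sqrt(15.81) = 3.976179
Step 4: R = 30870.49 / (9.81 * 3.976179) = 791.4 m

791.4


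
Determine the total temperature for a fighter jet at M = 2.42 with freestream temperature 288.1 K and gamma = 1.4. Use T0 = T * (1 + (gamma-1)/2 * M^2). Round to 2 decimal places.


Step 1: (gamma-1)/2 = 0.2
Step 2: M^2 = 5.8564
Step 3: 1 + 0.2 * 5.8564 = 2.17128
Step 4: T0 = 288.1 * 2.17128 = 625.55 K

625.55


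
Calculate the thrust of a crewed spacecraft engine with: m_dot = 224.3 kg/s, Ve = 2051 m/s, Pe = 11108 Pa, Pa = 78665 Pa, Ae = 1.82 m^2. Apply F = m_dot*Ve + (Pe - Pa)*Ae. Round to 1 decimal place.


Step 1: Momentum thrust = m_dot * Ve = 224.3 * 2051 = 460039.3 N
Step 2: Pressure thrust = (Pe - Pa) * Ae = (11108 - 78665) * 1.82 = -122953.74 N
Step 3: Total thrust F = 460039.3 + -122953.74 = 337085.6 N

337085.6


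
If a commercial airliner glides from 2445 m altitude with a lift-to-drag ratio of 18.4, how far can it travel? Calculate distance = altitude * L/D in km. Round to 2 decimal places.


Step 1: Glide distance = altitude * L/D = 2445 * 18.4 = 44988.0 m
Step 2: Convert to km: 44988.0 / 1000 = 44.99 km

44.99


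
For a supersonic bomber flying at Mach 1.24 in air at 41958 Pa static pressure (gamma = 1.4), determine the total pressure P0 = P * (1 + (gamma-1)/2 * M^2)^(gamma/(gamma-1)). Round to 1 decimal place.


Step 1: (gamma-1)/2 * M^2 = 0.2 * 1.5376 = 0.30752
Step 2: 1 + 0.30752 = 1.30752
Step 3: Exponent gamma/(gamma-1) = 3.5
Step 4: P0 = 41958 * 1.30752^3.5 = 107246.7 Pa

107246.7


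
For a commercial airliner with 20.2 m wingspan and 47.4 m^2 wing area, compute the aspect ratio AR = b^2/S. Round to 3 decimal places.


Step 1: b^2 = 20.2^2 = 408.04
Step 2: AR = 408.04 / 47.4 = 8.608

8.608


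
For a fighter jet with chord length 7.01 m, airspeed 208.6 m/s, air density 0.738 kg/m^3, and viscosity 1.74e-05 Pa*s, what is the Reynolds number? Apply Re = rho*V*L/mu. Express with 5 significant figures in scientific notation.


Step 1: Numerator = rho * V * L = 0.738 * 208.6 * 7.01 = 1079.167068
Step 2: Re = 1079.167068 / 1.74e-05
Step 3: Re = 6.2021e+07

6.2021e+07


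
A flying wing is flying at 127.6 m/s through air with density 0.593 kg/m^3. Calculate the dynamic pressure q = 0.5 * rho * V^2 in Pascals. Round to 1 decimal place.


Step 1: V^2 = 127.6^2 = 16281.76
Step 2: q = 0.5 * 0.593 * 16281.76
Step 3: q = 4827.5 Pa

4827.5


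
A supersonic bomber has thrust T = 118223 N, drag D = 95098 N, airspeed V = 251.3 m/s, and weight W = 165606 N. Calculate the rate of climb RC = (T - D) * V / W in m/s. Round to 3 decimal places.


Step 1: Excess thrust = T - D = 118223 - 95098 = 23125 N
Step 2: Excess power = 23125 * 251.3 = 5811312.5 W
Step 3: RC = 5811312.5 / 165606 = 35.091 m/s

35.091


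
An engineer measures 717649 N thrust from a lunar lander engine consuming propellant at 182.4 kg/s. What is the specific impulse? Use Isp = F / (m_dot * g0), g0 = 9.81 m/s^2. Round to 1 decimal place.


Step 1: m_dot * g0 = 182.4 * 9.81 = 1789.34
Step 2: Isp = 717649 / 1789.34 = 401.1 s

401.1


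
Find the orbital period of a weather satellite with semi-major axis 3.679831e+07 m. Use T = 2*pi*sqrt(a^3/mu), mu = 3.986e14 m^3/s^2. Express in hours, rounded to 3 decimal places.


Step 1: a^3 / mu = 4.982917e+22 / 3.986e14 = 1.250105e+08
Step 2: sqrt(1.250105e+08) = 11180.8073 s
Step 3: T = 2*pi * 11180.8073 = 70251.08 s
Step 4: T in hours = 70251.08 / 3600 = 19.514 hours

19.514


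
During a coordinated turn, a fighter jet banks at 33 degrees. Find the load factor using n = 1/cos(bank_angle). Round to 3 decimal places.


Step 1: Convert 33 degrees to radians = 0.575959
Step 2: cos(33 deg) = 0.838671
Step 3: n = 1 / 0.838671 = 1.192

1.192


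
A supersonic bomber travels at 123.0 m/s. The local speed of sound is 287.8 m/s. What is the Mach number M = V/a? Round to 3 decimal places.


Step 1: M = V / a = 123.0 / 287.8
Step 2: M = 0.427

0.427


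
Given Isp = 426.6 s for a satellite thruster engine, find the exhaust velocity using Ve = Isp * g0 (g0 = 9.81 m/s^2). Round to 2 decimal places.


Step 1: Ve = Isp * g0 = 426.6 * 9.81
Step 2: Ve = 4184.95 m/s

4184.95


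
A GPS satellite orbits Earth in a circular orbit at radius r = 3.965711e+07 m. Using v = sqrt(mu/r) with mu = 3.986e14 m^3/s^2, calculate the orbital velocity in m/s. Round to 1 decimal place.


Step 1: mu / r = 3.986e14 / 3.965711e+07 = 10051161.0654
Step 2: v = sqrt(10051161.0654) = 3170.4 m/s

3170.4


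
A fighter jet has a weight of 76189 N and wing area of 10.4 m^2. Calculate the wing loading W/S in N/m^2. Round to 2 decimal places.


Step 1: Wing loading = W / S = 76189 / 10.4
Step 2: Wing loading = 7325.87 N/m^2

7325.87


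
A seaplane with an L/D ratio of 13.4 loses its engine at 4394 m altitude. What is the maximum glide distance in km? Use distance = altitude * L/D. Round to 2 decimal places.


Step 1: Glide distance = altitude * L/D = 4394 * 13.4 = 58879.6 m
Step 2: Convert to km: 58879.6 / 1000 = 58.88 km

58.88


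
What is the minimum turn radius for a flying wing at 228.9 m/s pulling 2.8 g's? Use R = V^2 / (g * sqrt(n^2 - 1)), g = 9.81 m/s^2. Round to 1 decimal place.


Step 1: V^2 = 228.9^2 = 52395.21
Step 2: n^2 - 1 = 2.8^2 - 1 = 6.84
Step 3: sqrt(6.84) = 2.615339
Step 4: R = 52395.21 / (9.81 * 2.615339) = 2042.2 m

2042.2


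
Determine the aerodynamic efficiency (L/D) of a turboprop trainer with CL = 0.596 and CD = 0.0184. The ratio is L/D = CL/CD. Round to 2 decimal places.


Step 1: L/D = CL / CD = 0.596 / 0.0184
Step 2: L/D = 32.39

32.39


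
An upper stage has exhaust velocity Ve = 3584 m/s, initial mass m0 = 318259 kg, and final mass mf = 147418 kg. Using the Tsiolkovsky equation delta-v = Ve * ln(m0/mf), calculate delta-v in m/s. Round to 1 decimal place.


Step 1: Mass ratio m0/mf = 318259 / 147418 = 2.158888
Step 2: ln(2.158888) = 0.769593
Step 3: delta-v = 3584 * 0.769593 = 2758.2 m/s

2758.2


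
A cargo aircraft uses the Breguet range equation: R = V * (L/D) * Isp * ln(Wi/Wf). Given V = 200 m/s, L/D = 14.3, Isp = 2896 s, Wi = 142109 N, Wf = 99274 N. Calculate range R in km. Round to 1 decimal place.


Step 1: Coefficient = V * (L/D) * Isp = 200 * 14.3 * 2896 = 8282560.0 m
Step 2: Wi/Wf = 142109 / 99274 = 1.431483
Step 3: ln(1.431483) = 0.358711
Step 4: R = 8282560.0 * 0.358711 = 2971042.6 m = 2971.0 km

2971.0


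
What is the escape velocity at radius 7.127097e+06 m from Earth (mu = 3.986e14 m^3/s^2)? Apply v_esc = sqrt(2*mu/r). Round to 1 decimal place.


Step 1: 2*mu/r = 2 * 3.986e14 / 7.127097e+06 = 111854798.6649
Step 2: v_esc = sqrt(111854798.6649) = 10576.1 m/s

10576.1


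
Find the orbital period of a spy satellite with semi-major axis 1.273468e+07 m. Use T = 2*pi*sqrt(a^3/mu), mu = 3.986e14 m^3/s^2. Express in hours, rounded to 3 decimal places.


Step 1: a^3 / mu = 2.065209e+21 / 3.986e14 = 5.181158e+06
Step 2: sqrt(5.181158e+06) = 2276.2157 s
Step 3: T = 2*pi * 2276.2157 = 14301.88 s
Step 4: T in hours = 14301.88 / 3600 = 3.973 hours

3.973


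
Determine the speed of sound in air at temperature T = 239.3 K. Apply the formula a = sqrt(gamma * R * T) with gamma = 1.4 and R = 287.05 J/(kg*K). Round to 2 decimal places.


Step 1: gamma * R * T = 1.4 * 287.05 * 239.3 = 96167.491
Step 2: a = sqrt(96167.491) = 310.11 m/s

310.11


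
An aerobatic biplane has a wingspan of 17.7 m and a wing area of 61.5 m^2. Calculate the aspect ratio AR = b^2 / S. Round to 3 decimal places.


Step 1: b^2 = 17.7^2 = 313.29
Step 2: AR = 313.29 / 61.5 = 5.094

5.094


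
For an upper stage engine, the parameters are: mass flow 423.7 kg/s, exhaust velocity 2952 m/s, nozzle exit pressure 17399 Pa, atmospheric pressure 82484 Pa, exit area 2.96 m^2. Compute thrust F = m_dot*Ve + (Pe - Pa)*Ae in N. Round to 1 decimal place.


Step 1: Momentum thrust = m_dot * Ve = 423.7 * 2952 = 1250762.4 N
Step 2: Pressure thrust = (Pe - Pa) * Ae = (17399 - 82484) * 2.96 = -192651.60 N
Step 3: Total thrust F = 1250762.4 + -192651.60 = 1058110.8 N

1058110.8


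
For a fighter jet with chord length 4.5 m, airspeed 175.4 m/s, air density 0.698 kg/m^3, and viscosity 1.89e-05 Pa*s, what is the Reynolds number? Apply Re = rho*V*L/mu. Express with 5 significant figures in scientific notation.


Step 1: Numerator = rho * V * L = 0.698 * 175.4 * 4.5 = 550.9314
Step 2: Re = 550.9314 / 1.89e-05
Step 3: Re = 2.9150e+07

2.9150e+07


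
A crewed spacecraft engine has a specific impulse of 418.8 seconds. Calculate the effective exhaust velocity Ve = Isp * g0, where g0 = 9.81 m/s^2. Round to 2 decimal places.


Step 1: Ve = Isp * g0 = 418.8 * 9.81
Step 2: Ve = 4108.43 m/s

4108.43


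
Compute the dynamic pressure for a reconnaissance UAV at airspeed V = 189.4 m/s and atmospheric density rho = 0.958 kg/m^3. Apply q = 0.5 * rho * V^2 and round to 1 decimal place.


Step 1: V^2 = 189.4^2 = 35872.36
Step 2: q = 0.5 * 0.958 * 35872.36
Step 3: q = 17182.9 Pa

17182.9


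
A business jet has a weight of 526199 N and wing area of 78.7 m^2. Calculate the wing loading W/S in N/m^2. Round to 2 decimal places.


Step 1: Wing loading = W / S = 526199 / 78.7
Step 2: Wing loading = 6686.14 N/m^2

6686.14


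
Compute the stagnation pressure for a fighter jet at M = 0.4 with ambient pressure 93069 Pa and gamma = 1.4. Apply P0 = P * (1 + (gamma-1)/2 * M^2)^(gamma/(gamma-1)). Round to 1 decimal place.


Step 1: (gamma-1)/2 * M^2 = 0.2 * 0.16 = 0.032
Step 2: 1 + 0.032 = 1.032
Step 3: Exponent gamma/(gamma-1) = 3.5
Step 4: P0 = 93069 * 1.032^3.5 = 103916.4 Pa

103916.4


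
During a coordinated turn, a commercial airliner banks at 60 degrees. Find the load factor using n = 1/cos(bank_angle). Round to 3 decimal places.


Step 1: Convert 60 degrees to radians = 1.047198
Step 2: cos(60 deg) = 0.5
Step 3: n = 1 / 0.5 = 2.000

2.000


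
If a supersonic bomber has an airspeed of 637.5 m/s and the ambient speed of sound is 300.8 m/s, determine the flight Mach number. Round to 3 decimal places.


Step 1: M = V / a = 637.5 / 300.8
Step 2: M = 2.119

2.119


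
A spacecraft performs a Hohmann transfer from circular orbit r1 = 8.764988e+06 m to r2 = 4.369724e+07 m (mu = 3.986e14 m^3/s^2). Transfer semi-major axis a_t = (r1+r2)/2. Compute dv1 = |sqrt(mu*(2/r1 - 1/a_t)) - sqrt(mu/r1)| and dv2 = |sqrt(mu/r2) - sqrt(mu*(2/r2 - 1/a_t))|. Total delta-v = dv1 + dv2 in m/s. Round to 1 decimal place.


Step 1: Transfer semi-major axis a_t = (8.764988e+06 + 4.369724e+07) / 2 = 2.623111e+07 m
Step 2: v1 (circular at r1) = sqrt(mu/r1) = 6743.62 m/s
Step 3: v_t1 = sqrt(mu*(2/r1 - 1/a_t)) = 8703.85 m/s
Step 4: dv1 = |8703.85 - 6743.62| = 1960.24 m/s
Step 5: v2 (circular at r2) = 3020.24 m/s, v_t2 = 1745.86 m/s
Step 6: dv2 = |3020.24 - 1745.86| = 1274.38 m/s
Step 7: Total delta-v = 1960.24 + 1274.38 = 3234.6 m/s

3234.6


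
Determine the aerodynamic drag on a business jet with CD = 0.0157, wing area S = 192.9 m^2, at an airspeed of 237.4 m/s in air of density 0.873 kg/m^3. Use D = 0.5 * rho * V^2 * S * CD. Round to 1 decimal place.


Step 1: Dynamic pressure q = 0.5 * 0.873 * 237.4^2 = 24600.5987 Pa
Step 2: Drag D = q * S * CD = 24600.5987 * 192.9 * 0.0157
Step 3: D = 74503.7 N

74503.7


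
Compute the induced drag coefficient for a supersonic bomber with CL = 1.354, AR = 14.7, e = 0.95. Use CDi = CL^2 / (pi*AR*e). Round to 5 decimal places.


Step 1: CL^2 = 1.354^2 = 1.833316
Step 2: pi * AR * e = 3.14159 * 14.7 * 0.95 = 43.872341
Step 3: CDi = 1.833316 / 43.872341 = 0.04179

0.04179


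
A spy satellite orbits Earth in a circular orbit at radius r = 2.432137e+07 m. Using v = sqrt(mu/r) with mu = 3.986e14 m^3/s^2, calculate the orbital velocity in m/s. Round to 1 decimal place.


Step 1: mu / r = 3.986e14 / 2.432137e+07 = 16388879.4093
Step 2: v = sqrt(16388879.4093) = 4048.3 m/s

4048.3


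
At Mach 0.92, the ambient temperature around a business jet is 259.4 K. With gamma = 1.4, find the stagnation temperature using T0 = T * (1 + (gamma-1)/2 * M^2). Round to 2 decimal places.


Step 1: (gamma-1)/2 = 0.2
Step 2: M^2 = 0.8464
Step 3: 1 + 0.2 * 0.8464 = 1.16928
Step 4: T0 = 259.4 * 1.16928 = 303.31 K

303.31


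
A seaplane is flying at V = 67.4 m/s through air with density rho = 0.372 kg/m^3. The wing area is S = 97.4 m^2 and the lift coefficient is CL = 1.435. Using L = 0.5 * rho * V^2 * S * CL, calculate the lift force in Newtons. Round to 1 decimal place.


Step 1: Calculate dynamic pressure q = 0.5 * 0.372 * 67.4^2 = 0.5 * 0.372 * 4542.76 = 844.9534 Pa
Step 2: Multiply by wing area and lift coefficient: L = 844.9534 * 97.4 * 1.435
Step 3: L = 82298.4573 * 1.435 = 118098.3 N

118098.3


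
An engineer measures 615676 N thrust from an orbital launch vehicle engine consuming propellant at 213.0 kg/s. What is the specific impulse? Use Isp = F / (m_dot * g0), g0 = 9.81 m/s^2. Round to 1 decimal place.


Step 1: m_dot * g0 = 213.0 * 9.81 = 2089.53
Step 2: Isp = 615676 / 2089.53 = 294.6 s

294.6


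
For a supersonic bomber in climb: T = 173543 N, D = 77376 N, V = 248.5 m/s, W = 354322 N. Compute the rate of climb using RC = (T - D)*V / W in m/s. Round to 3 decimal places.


Step 1: Excess thrust = T - D = 173543 - 77376 = 96167 N
Step 2: Excess power = 96167 * 248.5 = 23897499.5 W
Step 3: RC = 23897499.5 / 354322 = 67.446 m/s

67.446


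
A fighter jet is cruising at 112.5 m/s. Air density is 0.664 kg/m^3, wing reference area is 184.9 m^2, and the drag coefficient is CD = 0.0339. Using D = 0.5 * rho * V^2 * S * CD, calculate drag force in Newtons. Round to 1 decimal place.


Step 1: Dynamic pressure q = 0.5 * 0.664 * 112.5^2 = 4201.875 Pa
Step 2: Drag D = q * S * CD = 4201.875 * 184.9 * 0.0339
Step 3: D = 26337.8 N

26337.8


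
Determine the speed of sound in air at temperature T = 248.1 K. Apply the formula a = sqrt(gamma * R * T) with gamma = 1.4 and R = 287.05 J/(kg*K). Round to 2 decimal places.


Step 1: gamma * R * T = 1.4 * 287.05 * 248.1 = 99703.947
Step 2: a = sqrt(99703.947) = 315.76 m/s

315.76


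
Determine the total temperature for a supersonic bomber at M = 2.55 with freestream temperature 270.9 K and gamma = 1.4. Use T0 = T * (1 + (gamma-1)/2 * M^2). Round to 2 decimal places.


Step 1: (gamma-1)/2 = 0.2
Step 2: M^2 = 6.5025
Step 3: 1 + 0.2 * 6.5025 = 2.3005
Step 4: T0 = 270.9 * 2.3005 = 623.21 K

623.21


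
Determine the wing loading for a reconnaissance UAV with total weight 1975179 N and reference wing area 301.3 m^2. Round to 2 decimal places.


Step 1: Wing loading = W / S = 1975179 / 301.3
Step 2: Wing loading = 6555.52 N/m^2

6555.52


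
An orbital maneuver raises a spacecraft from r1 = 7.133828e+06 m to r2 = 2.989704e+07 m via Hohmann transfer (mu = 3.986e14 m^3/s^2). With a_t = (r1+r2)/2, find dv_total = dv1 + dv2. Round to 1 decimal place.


Step 1: Transfer semi-major axis a_t = (7.133828e+06 + 2.989704e+07) / 2 = 1.851543e+07 m
Step 2: v1 (circular at r1) = sqrt(mu/r1) = 7474.93 m/s
Step 3: v_t1 = sqrt(mu*(2/r1 - 1/a_t)) = 9498.49 m/s
Step 4: dv1 = |9498.49 - 7474.93| = 2023.55 m/s
Step 5: v2 (circular at r2) = 3651.36 m/s, v_t2 = 2266.46 m/s
Step 6: dv2 = |3651.36 - 2266.46| = 1384.89 m/s
Step 7: Total delta-v = 2023.55 + 1384.89 = 3408.4 m/s

3408.4


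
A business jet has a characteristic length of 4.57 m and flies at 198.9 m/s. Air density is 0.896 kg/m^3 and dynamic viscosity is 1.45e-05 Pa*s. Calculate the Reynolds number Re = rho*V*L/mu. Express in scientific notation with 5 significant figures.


Step 1: Numerator = rho * V * L = 0.896 * 198.9 * 4.57 = 814.439808
Step 2: Re = 814.439808 / 1.45e-05
Step 3: Re = 5.6168e+07

5.6168e+07


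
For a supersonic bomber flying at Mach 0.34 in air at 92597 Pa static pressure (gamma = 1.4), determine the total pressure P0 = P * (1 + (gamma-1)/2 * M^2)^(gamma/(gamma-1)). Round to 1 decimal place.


Step 1: (gamma-1)/2 * M^2 = 0.2 * 0.1156 = 0.02312
Step 2: 1 + 0.02312 = 1.02312
Step 3: Exponent gamma/(gamma-1) = 3.5
Step 4: P0 = 92597 * 1.02312^3.5 = 100309.0 Pa

100309.0


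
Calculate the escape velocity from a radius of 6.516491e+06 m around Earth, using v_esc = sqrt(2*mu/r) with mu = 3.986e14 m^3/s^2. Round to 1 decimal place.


Step 1: 2*mu/r = 2 * 3.986e14 / 6.516491e+06 = 122335778.5655
Step 2: v_esc = sqrt(122335778.5655) = 11060.6 m/s

11060.6


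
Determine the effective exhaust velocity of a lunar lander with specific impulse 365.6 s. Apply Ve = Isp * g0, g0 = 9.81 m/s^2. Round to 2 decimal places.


Step 1: Ve = Isp * g0 = 365.6 * 9.81
Step 2: Ve = 3586.54 m/s

3586.54


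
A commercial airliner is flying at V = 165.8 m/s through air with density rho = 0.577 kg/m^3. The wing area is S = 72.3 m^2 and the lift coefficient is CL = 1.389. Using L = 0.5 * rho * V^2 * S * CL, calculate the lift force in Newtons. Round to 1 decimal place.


Step 1: Calculate dynamic pressure q = 0.5 * 0.577 * 165.8^2 = 0.5 * 0.577 * 27489.64 = 7930.7611 Pa
Step 2: Multiply by wing area and lift coefficient: L = 7930.7611 * 72.3 * 1.389
Step 3: L = 573394.0304 * 1.389 = 796444.3 N

796444.3


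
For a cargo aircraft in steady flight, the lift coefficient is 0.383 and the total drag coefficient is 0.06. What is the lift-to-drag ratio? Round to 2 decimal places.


Step 1: L/D = CL / CD = 0.383 / 0.06
Step 2: L/D = 6.38

6.38


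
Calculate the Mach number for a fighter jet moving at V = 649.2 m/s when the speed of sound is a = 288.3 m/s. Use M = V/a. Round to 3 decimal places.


Step 1: M = V / a = 649.2 / 288.3
Step 2: M = 2.252

2.252


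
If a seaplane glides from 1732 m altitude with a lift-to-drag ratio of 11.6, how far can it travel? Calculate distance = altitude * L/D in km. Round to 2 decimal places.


Step 1: Glide distance = altitude * L/D = 1732 * 11.6 = 20091.2 m
Step 2: Convert to km: 20091.2 / 1000 = 20.09 km

20.09


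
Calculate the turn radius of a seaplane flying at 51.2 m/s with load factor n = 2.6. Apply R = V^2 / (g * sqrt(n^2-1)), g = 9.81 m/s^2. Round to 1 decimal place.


Step 1: V^2 = 51.2^2 = 2621.44
Step 2: n^2 - 1 = 2.6^2 - 1 = 5.76
Step 3: sqrt(5.76) = 2.4
Step 4: R = 2621.44 / (9.81 * 2.4) = 111.3 m

111.3


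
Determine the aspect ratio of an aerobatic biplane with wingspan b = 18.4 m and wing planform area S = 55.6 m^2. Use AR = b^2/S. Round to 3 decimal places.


Step 1: b^2 = 18.4^2 = 338.56
Step 2: AR = 338.56 / 55.6 = 6.089

6.089


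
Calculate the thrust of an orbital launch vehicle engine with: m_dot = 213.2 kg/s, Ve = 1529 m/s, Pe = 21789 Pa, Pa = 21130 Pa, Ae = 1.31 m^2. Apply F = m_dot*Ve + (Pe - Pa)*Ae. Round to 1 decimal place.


Step 1: Momentum thrust = m_dot * Ve = 213.2 * 1529 = 325982.8 N
Step 2: Pressure thrust = (Pe - Pa) * Ae = (21789 - 21130) * 1.31 = 863.29 N
Step 3: Total thrust F = 325982.8 + 863.29 = 326846.1 N

326846.1


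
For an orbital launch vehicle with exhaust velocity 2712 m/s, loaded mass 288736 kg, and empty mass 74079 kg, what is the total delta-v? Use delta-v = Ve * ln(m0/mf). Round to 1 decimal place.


Step 1: Mass ratio m0/mf = 288736 / 74079 = 3.897677
Step 2: ln(3.897677) = 1.360381
Step 3: delta-v = 2712 * 1.360381 = 3689.4 m/s

3689.4


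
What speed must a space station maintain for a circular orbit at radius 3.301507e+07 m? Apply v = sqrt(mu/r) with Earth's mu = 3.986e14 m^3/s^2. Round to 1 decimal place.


Step 1: mu / r = 3.986e14 / 3.301507e+07 = 12073274.4168
Step 2: v = sqrt(12073274.4168) = 3474.7 m/s

3474.7


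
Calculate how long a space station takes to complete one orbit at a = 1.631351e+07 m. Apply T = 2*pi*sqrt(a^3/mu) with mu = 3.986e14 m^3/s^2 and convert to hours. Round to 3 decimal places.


Step 1: a^3 / mu = 4.341524e+21 / 3.986e14 = 1.089193e+07
Step 2: sqrt(1.089193e+07) = 3300.2928 s
Step 3: T = 2*pi * 3300.2928 = 20736.35 s
Step 4: T in hours = 20736.35 / 3600 = 5.760 hours

5.760


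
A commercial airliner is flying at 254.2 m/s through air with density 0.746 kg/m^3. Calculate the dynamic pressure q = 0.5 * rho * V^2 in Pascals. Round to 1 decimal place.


Step 1: V^2 = 254.2^2 = 64617.64
Step 2: q = 0.5 * 0.746 * 64617.64
Step 3: q = 24102.4 Pa

24102.4


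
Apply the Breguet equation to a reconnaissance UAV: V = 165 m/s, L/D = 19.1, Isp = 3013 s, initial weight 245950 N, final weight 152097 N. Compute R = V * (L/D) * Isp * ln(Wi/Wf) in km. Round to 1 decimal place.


Step 1: Coefficient = V * (L/D) * Isp = 165 * 19.1 * 3013 = 9495469.5 m
Step 2: Wi/Wf = 245950 / 152097 = 1.61706
Step 3: ln(1.61706) = 0.48061
Step 4: R = 9495469.5 * 0.48061 = 4563615.6 m = 4563.6 km

4563.6


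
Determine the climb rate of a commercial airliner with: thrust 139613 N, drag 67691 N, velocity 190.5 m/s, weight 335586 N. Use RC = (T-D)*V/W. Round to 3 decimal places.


Step 1: Excess thrust = T - D = 139613 - 67691 = 71922 N
Step 2: Excess power = 71922 * 190.5 = 13701141.0 W
Step 3: RC = 13701141.0 / 335586 = 40.828 m/s

40.828


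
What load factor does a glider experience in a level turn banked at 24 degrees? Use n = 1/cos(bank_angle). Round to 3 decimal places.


Step 1: Convert 24 degrees to radians = 0.418879
Step 2: cos(24 deg) = 0.913545
Step 3: n = 1 / 0.913545 = 1.095

1.095


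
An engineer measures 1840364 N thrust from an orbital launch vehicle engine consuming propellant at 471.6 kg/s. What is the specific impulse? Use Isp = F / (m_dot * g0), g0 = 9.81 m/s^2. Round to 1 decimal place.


Step 1: m_dot * g0 = 471.6 * 9.81 = 4626.4
Step 2: Isp = 1840364 / 4626.4 = 397.8 s

397.8


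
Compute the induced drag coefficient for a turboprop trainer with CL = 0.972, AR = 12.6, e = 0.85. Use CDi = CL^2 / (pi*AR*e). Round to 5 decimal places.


Step 1: CL^2 = 0.972^2 = 0.944784
Step 2: pi * AR * e = 3.14159 * 12.6 * 0.85 = 33.646457
Step 3: CDi = 0.944784 / 33.646457 = 0.02808

0.02808


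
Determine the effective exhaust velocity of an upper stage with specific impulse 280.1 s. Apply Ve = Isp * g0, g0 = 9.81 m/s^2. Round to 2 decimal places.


Step 1: Ve = Isp * g0 = 280.1 * 9.81
Step 2: Ve = 2747.78 m/s

2747.78


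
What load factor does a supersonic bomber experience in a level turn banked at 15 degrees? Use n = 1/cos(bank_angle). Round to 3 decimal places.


Step 1: Convert 15 degrees to radians = 0.261799
Step 2: cos(15 deg) = 0.965926
Step 3: n = 1 / 0.965926 = 1.035

1.035


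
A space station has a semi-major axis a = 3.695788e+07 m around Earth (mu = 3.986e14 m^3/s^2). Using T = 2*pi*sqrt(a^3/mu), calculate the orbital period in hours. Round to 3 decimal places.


Step 1: a^3 / mu = 5.048021e+22 / 3.986e14 = 1.266438e+08
Step 2: sqrt(1.266438e+08) = 11253.6118 s
Step 3: T = 2*pi * 11253.6118 = 70708.53 s
Step 4: T in hours = 70708.53 / 3600 = 19.641 hours

19.641


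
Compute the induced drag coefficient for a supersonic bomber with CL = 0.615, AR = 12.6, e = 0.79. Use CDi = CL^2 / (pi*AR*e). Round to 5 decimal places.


Step 1: CL^2 = 0.615^2 = 0.378225
Step 2: pi * AR * e = 3.14159 * 12.6 * 0.79 = 31.271413
Step 3: CDi = 0.378225 / 31.271413 = 0.01209

0.01209
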